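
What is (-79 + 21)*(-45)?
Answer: 2610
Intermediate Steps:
(-79 + 21)*(-45) = -58*(-45) = 2610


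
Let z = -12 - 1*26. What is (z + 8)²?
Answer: 900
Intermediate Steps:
z = -38 (z = -12 - 26 = -38)
(z + 8)² = (-38 + 8)² = (-30)² = 900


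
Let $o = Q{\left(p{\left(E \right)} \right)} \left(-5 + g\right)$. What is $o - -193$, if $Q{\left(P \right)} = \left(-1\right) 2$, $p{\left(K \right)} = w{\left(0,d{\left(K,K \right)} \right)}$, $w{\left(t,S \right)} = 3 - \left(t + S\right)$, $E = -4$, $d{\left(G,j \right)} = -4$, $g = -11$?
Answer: $225$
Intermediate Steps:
$w{\left(t,S \right)} = 3 - S - t$ ($w{\left(t,S \right)} = 3 - \left(S + t\right) = 3 - S - t$)
$p{\left(K \right)} = 7$ ($p{\left(K \right)} = 3 - -4 - 0 = 3 + 4 + 0 = 7$)
$Q{\left(P \right)} = -2$
$o = 32$ ($o = - 2 \left(-5 - 11\right) = \left(-2\right) \left(-16\right) = 32$)
$o - -193 = 32 - -193 = 32 + 193 = 225$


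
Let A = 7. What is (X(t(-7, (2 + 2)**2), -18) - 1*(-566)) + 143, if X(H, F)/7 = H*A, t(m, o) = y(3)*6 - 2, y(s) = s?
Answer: 1493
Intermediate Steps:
t(m, o) = 16 (t(m, o) = 3*6 - 2 = 18 - 2 = 16)
X(H, F) = 49*H (X(H, F) = 7*(H*7) = 7*(7*H) = 49*H)
(X(t(-7, (2 + 2)**2), -18) - 1*(-566)) + 143 = (49*16 - 1*(-566)) + 143 = (784 + 566) + 143 = 1350 + 143 = 1493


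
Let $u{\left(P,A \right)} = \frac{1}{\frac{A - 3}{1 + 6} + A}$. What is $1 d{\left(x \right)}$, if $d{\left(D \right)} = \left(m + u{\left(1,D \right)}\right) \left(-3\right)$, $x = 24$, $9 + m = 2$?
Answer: $\frac{188}{9} \approx 20.889$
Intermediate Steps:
$m = -7$ ($m = -9 + 2 = -7$)
$u{\left(P,A \right)} = \frac{1}{- \frac{3}{7} + \frac{8 A}{7}}$ ($u{\left(P,A \right)} = \frac{1}{\frac{-3 + A}{7} + A} = \frac{1}{\left(-3 + A\right) \frac{1}{7} + A} = \frac{1}{\left(- \frac{3}{7} + \frac{A}{7}\right) + A} = \frac{1}{- \frac{3}{7} + \frac{8 A}{7}}$)
$d{\left(D \right)} = 21 - \frac{21}{-3 + 8 D}$ ($d{\left(D \right)} = \left(-7 + \frac{7}{-3 + 8 D}\right) \left(-3\right) = 21 - \frac{21}{-3 + 8 D}$)
$1 d{\left(x \right)} = 1 \frac{84 \left(-1 + 2 \cdot 24\right)}{-3 + 8 \cdot 24} = 1 \frac{84 \left(-1 + 48\right)}{-3 + 192} = 1 \cdot 84 \cdot \frac{1}{189} \cdot 47 = 1 \cdot \frac{188}{9} = \frac{188}{9}$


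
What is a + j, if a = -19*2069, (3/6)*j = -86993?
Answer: -213297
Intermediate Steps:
j = -173986 (j = 2*(-86993) = -173986)
a = -39311
a + j = -39311 - 173986 = -213297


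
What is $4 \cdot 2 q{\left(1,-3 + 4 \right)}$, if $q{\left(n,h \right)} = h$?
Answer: $8$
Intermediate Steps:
$4 \cdot 2 q{\left(1,-3 + 4 \right)} = 4 \cdot 2 \left(-3 + 4\right) = 8 \cdot 1 = 8$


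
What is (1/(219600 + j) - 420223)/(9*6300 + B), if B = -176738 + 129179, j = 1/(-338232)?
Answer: -31212377314867145/678954605146059 ≈ -45.971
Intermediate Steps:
j = -1/338232 ≈ -2.9565e-6
B = -47559
(1/(219600 + j) - 420223)/(9*6300 + B) = (1/(219600 - 1/338232) - 420223)/(9*6300 - 47559) = (1/(74275747199/338232) - 420223)/(56700 - 47559) = (338232/74275747199 - 420223)/9141 = -31212377314867145/74275747199*1/9141 = -31212377314867145/678954605146059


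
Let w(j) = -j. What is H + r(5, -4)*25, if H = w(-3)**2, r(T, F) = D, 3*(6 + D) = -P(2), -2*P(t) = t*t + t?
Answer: -116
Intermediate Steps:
P(t) = -t/2 - t**2/2 (P(t) = -(t*t + t)/2 = -(t**2 + t)/2 = -(t + t**2)/2 = -t/2 - t**2/2)
D = -5 (D = -6 + (-(-1)*2*(1 + 2)/2)/3 = -6 + (-(-1)*2*3/2)/3 = -6 + (-1*(-3))/3 = -6 + (1/3)*3 = -6 + 1 = -5)
r(T, F) = -5
H = 9 (H = (-1*(-3))**2 = 3**2 = 9)
H + r(5, -4)*25 = 9 - 5*25 = 9 - 125 = -116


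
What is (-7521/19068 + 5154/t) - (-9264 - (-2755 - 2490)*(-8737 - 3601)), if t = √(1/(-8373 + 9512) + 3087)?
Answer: 411373499837/6356 + 2577*√4004831066/1758047 ≈ 6.4722e+7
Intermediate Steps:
t = √4004831066/1139 (t = √(1/1139 + 3087) = √(3516094/1139) = √4004831066/1139 ≈ 55.561)
(-7521/19068 + 5154/t) - (-9264 - (-2755 - 2490)*(-8737 - 3601)) = (-7521/19068 + 5154/((√4004831066/1139))) - (-9264 - (-2755 - 2490)*(-8737 - 3601)) = (-7521*1/19068 + 5154*(√4004831066/3516094)) - (-9264 - (-5245)*(-12338)) = (-2507/6356 + 2577*√4004831066/1758047) - (-9264 - 1*64712810) = (-2507/6356 + 2577*√4004831066/1758047) - (-9264 - 64712810) = (-2507/6356 + 2577*√4004831066/1758047) - 1*(-64722074) = (-2507/6356 + 2577*√4004831066/1758047) + 64722074 = 411373499837/6356 + 2577*√4004831066/1758047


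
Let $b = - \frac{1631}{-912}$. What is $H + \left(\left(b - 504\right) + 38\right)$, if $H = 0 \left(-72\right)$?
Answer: $- \frac{423361}{912} \approx -464.21$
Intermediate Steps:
$b = \frac{1631}{912}$ ($b = \left(-1631\right) \left(- \frac{1}{912}\right) = \frac{1631}{912} \approx 1.7884$)
$H = 0$
$H + \left(\left(b - 504\right) + 38\right) = 0 + \left(\left(\frac{1631}{912} - 504\right) + 38\right) = 0 + \left(- \frac{458017}{912} + 38\right) = 0 - \frac{423361}{912} = - \frac{423361}{912}$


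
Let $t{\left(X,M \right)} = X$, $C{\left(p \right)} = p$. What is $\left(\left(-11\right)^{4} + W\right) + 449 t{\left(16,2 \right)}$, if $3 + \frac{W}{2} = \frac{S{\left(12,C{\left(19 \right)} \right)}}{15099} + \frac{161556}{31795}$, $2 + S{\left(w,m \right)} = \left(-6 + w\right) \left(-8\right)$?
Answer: $\frac{10479581838983}{480072705} \approx 21829.0$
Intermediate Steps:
$S{\left(w,m \right)} = 46 - 8 w$ ($S{\left(w,m \right)} = -2 + \left(-6 + w\right) \left(-8\right) = -2 - \left(-48 + 8 w\right) = 46 - 8 w$)
$W = \frac{1995052358}{480072705}$ ($W = -6 + 2 \left(\frac{46 - 96}{15099} + \frac{161556}{31795}\right) = -6 + 2 \left(\left(46 - 96\right) \frac{1}{15099} + 161556 \cdot \frac{1}{31795}\right) = -6 + 2 \left(\left(-50\right) \frac{1}{15099} + \frac{161556}{31795}\right) = -6 + 2 \left(- \frac{50}{15099} + \frac{161556}{31795}\right) = -6 + 2 \cdot \frac{2437744294}{480072705} = -6 + \frac{4875488588}{480072705} = \frac{1995052358}{480072705} \approx 4.1557$)
$\left(\left(-11\right)^{4} + W\right) + 449 t{\left(16,2 \right)} = \left(\left(-11\right)^{4} + \frac{1995052358}{480072705}\right) + 449 \cdot 16 = \left(14641 + \frac{1995052358}{480072705}\right) + 7184 = \frac{7030739526263}{480072705} + 7184 = \frac{10479581838983}{480072705}$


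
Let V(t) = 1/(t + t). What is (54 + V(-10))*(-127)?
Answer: -137033/20 ≈ -6851.6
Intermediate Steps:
V(t) = 1/(2*t)
(54 + V(-10))*(-127) = (54 + (½)/(-10))*(-127) = (54 + (½)*(-⅒))*(-127) = (54 - 1/20)*(-127) = (1079/20)*(-127) = -137033/20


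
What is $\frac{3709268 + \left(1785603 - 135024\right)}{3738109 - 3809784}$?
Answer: $- \frac{5359847}{71675} \approx -74.78$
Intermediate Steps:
$\frac{3709268 + \left(1785603 - 135024\right)}{3738109 - 3809784} = \frac{3709268 + 1650579}{-71675} = 5359847 \left(- \frac{1}{71675}\right) = - \frac{5359847}{71675}$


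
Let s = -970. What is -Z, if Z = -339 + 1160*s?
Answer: 1125539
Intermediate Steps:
Z = -1125539 (Z = -339 + 1160*(-970) = -339 - 1125200 = -1125539)
-Z = -1*(-1125539) = 1125539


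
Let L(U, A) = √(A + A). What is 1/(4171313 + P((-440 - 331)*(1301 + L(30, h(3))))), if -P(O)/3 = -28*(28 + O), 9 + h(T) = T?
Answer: I/(-80084299*I + 129528*√3) ≈ -1.2487e-8 + 3.4981e-11*I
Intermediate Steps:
h(T) = -9 + T
L(U, A) = √2*√A (L(U, A) = √(2*A) = √2*√A)
P(O) = 2352 + 84*O (P(O) = -(-84)*(28 + O) = -3*(-784 - 28*O) = 2352 + 84*O)
1/(4171313 + P((-440 - 331)*(1301 + L(30, h(3))))) = 1/(4171313 + (2352 + 84*((-440 - 331)*(1301 + √2*√(-9 + 3))))) = 1/(4171313 + (2352 + 84*(-771*(1301 + √2*√(-6))))) = 1/(4171313 + (2352 + 84*(-771*(1301 + √2*(I*√6))))) = 1/(4171313 + (2352 + 84*(-771*(1301 + 2*I*√3)))) = 1/(4171313 + (2352 + 84*(-1003071 - 1542*I*√3))) = 1/(4171313 + (2352 + (-84257964 - 129528*I*√3))) = 1/(4171313 + (-84255612 - 129528*I*√3)) = 1/(-80084299 - 129528*I*√3)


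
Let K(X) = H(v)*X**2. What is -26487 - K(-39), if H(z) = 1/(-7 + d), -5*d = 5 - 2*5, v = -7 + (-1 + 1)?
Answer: -52467/2 ≈ -26234.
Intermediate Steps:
v = -7 (v = -7 + 0 = -7)
d = 1 (d = -(5 - 2*5)/5 = -(5 - 10)/5 = -1/5*(-5) = 1)
H(z) = -1/6 (H(z) = 1/(-7 + 1) = 1/(-6) = -1/6)
K(X) = -X**2/6
-26487 - K(-39) = -26487 - (-1)*(-39)**2/6 = -26487 - (-1)*1521/6 = -26487 - 1*(-507/2) = -26487 + 507/2 = -52467/2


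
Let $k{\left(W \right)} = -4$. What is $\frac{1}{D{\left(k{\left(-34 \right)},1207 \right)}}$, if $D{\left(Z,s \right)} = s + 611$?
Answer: $\frac{1}{1818} \approx 0.00055005$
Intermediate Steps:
$D{\left(Z,s \right)} = 611 + s$
$\frac{1}{D{\left(k{\left(-34 \right)},1207 \right)}} = \frac{1}{611 + 1207} = \frac{1}{1818}$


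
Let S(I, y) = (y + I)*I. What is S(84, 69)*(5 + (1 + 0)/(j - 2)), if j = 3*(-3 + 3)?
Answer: 57834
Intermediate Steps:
j = 0 (j = 3*0 = 0)
S(I, y) = I*(I + y) (S(I, y) = (I + y)*I = I*(I + y))
S(84, 69)*(5 + (1 + 0)/(j - 2)) = (84*(84 + 69))*(5 + (1 + 0)/(0 - 2)) = (84*153)*(5 + 1/(-2)) = 12852*(5 + 1*(-½)) = 12852*(5 - ½) = 12852*(9/2) = 57834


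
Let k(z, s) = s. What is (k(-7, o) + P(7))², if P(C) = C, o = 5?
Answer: 144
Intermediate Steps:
(k(-7, o) + P(7))² = (5 + 7)² = 12² = 144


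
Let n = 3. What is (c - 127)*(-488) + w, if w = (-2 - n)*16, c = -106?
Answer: 113624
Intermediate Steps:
w = -80 (w = (-2 - 1*3)*16 = (-2 - 3)*16 = -5*16 = -80)
(c - 127)*(-488) + w = (-106 - 127)*(-488) - 80 = -233*(-488) - 80 = 113704 - 80 = 113624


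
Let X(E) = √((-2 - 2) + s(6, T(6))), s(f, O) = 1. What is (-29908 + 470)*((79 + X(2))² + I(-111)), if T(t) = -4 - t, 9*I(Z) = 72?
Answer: -183869748 - 4651204*I*√3 ≈ -1.8387e+8 - 8.0561e+6*I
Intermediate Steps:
I(Z) = 8 (I(Z) = (⅑)*72 = 8)
X(E) = I*√3 (X(E) = √((-2 - 2) + 1) = √(-4 + 1) = √(-3) = I*√3)
(-29908 + 470)*((79 + X(2))² + I(-111)) = (-29908 + 470)*((79 + I*√3)² + 8) = -29438*(8 + (79 + I*√3)²) = -235504 - 29438*(79 + I*√3)²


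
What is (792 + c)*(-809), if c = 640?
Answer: -1158488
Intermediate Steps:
(792 + c)*(-809) = (792 + 640)*(-809) = 1432*(-809) = -1158488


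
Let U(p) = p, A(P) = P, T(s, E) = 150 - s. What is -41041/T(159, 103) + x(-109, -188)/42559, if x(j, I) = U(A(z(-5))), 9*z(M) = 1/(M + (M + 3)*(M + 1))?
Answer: 5239991758/1149093 ≈ 4560.1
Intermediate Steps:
z(M) = 1/(9*(M + (1 + M)*(3 + M))) (z(M) = 1/(9*(M + (M + 3)*(M + 1))) = 1/(9*(M + (3 + M)*(1 + M))) = 1/(9*(M + (1 + M)*(3 + M))))
x(j, I) = 1/27 (x(j, I) = 1/(9*(3 + (-5)² + 5*(-5))) = 1/(9*(3 + 25 - 25)) = (⅑)/3 = (⅑)*(⅓) = 1/27)
-41041/T(159, 103) + x(-109, -188)/42559 = -41041/(150 - 1*159) + (1/27)/42559 = -41041/(150 - 159) + (1/27)*(1/42559) = -41041/(-9) + 1/1149093 = -41041*(-⅑) + 1/1149093 = 41041/9 + 1/1149093 = 5239991758/1149093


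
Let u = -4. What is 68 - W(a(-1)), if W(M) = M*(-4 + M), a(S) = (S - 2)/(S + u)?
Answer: 1751/25 ≈ 70.040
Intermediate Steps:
a(S) = (-2 + S)/(-4 + S) (a(S) = (S - 2)/(S - 4) = (-2 + S)/(-4 + S))
68 - W(a(-1)) = 68 - (-2 - 1)/(-4 - 1)*(-4 + (-2 - 1)/(-4 - 1)) = 68 - -3/(-5)*(-4 - 3/(-5)) = 68 - (-1/5*(-3))*(-4 - 1/5*(-3)) = 68 - 3*(-4 + 3/5)/5 = 68 - 3*(-17)/(5*5) = 68 - 1*(-51/25) = 68 + 51/25 = 1751/25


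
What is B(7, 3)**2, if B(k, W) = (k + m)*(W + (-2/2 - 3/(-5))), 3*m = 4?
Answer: 4225/9 ≈ 469.44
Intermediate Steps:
m = 4/3 (m = (1/3)*4 = 4/3 ≈ 1.3333)
B(k, W) = (-2/5 + W)*(4/3 + k) (B(k, W) = (k + 4/3)*(W + (-2/2 - 3/(-5))) = (4/3 + k)*(W + (-2*1/2 - 3*(-1/5))) = (4/3 + k)*(W + (-1 + 3/5)) = (4/3 + k)*(W - 2/5) = (4/3 + k)*(-2/5 + W) = (-2/5 + W)*(4/3 + k))
B(7, 3)**2 = (-8/15 - 2/5*7 + (4/3)*3 + 3*7)**2 = (-8/15 - 14/5 + 4 + 21)**2 = (65/3)**2 = 4225/9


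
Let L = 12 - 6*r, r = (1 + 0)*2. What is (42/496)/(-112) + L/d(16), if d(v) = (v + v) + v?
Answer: -3/3968 ≈ -0.00075605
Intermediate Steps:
r = 2 (r = 1*2 = 2)
d(v) = 3*v (d(v) = 2*v + v = 3*v)
L = 0 (L = 12 - 6*2 = 12 - 12 = 0)
(42/496)/(-112) + L/d(16) = (42/496)/(-112) + 0/((3*16)) = (42*(1/496))*(-1/112) + 0/48 = (21/248)*(-1/112) + 0*(1/48) = -3/3968 + 0 = -3/3968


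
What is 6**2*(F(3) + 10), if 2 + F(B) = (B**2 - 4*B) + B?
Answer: 288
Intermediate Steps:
F(B) = -2 + B**2 - 3*B (F(B) = -2 + ((B**2 - 4*B) + B) = -2 + (B**2 - 3*B) = -2 + B**2 - 3*B)
6**2*(F(3) + 10) = 6**2*((-2 + 3**2 - 3*3) + 10) = 36*((-2 + 9 - 9) + 10) = 36*(-2 + 10) = 36*8 = 288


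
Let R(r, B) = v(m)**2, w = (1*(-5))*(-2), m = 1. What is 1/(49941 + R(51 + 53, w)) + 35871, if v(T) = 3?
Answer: 1791756451/49950 ≈ 35871.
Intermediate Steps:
w = 10 (w = -5*(-2) = 10)
R(r, B) = 9 (R(r, B) = 3**2 = 9)
1/(49941 + R(51 + 53, w)) + 35871 = 1/(49941 + 9) + 35871 = 1/49950 + 35871 = 1791756451/49950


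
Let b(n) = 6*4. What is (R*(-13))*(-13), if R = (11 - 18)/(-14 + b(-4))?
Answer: -1183/10 ≈ -118.30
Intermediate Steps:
b(n) = 24
R = -7/10 (R = (11 - 18)/(-14 + 24) = -7/10 ≈ -0.70000)
(R*(-13))*(-13) = -7/10*(-13)*(-13) = (91/10)*(-13) = -1183/10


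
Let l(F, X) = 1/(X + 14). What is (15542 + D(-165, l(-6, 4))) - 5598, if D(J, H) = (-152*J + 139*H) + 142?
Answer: 633127/18 ≈ 35174.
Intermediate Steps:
l(F, X) = 1/(14 + X)
D(J, H) = 142 - 152*J + 139*H
(15542 + D(-165, l(-6, 4))) - 5598 = (15542 + (142 - 152*(-165) + 139/(14 + 4))) - 5598 = (15542 + (142 + 25080 + 139/18)) - 5598 = (15542 + 454135/18) - 5598 = 733891/18 - 5598 = 633127/18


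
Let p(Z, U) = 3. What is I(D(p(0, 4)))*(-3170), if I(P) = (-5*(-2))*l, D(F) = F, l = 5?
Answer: -158500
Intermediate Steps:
I(P) = 50 (I(P) = -5*(-2)*5 = 10*5 = 50)
I(D(p(0, 4)))*(-3170) = 50*(-3170) = -158500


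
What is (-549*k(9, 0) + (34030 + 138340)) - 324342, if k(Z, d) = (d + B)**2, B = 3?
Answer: -156913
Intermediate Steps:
k(Z, d) = (3 + d)**2 (k(Z, d) = (d + 3)**2 = (3 + d)**2)
(-549*k(9, 0) + (34030 + 138340)) - 324342 = (-549*(3 + 0)**2 + (34030 + 138340)) - 324342 = (-549*3**2 + 172370) - 324342 = (-549*9 + 172370) - 324342 = (-4941 + 172370) - 324342 = 167429 - 324342 = -156913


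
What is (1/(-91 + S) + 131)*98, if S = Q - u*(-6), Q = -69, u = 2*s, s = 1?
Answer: 949963/74 ≈ 12837.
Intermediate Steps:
u = 2 (u = 2*1 = 2)
S = -57 (S = -69 - 2*(-6) = -69 - 1*(-12) = -69 + 12 = -57)
(1/(-91 + S) + 131)*98 = (1/(-91 - 57) + 131)*98 = (1/(-148) + 131)*98 = (-1/148 + 131)*98 = (19387/148)*98 = 949963/74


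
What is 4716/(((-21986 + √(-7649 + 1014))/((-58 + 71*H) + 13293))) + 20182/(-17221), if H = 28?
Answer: -9063860725054150/2774824500217 - 23930556*I*√6635/161130277 ≈ -3266.5 - 12.098*I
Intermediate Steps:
4716/(((-21986 + √(-7649 + 1014))/((-58 + 71*H) + 13293))) + 20182/(-17221) = 4716/(((-21986 + √(-7649 + 1014))/((-58 + 71*28) + 13293))) + 20182/(-17221) = 4716/(((-21986 + √(-6635))/((-58 + 1988) + 13293))) + 20182*(-1/17221) = 4716/(((-21986 + I*√6635)/(1930 + 13293))) - 20182/17221 = 4716/(((-21986 + I*√6635)/15223)) - 20182/17221 = 4716/(((-21986 + I*√6635)*(1/15223))) - 20182/17221 = 4716/(-21986/15223 + I*√6635/15223) - 20182/17221 = -20182/17221 + 4716/(-21986/15223 + I*√6635/15223)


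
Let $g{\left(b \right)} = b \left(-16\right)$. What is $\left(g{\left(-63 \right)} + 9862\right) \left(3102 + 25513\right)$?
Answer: $311045050$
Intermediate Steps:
$g{\left(b \right)} = - 16 b$
$\left(g{\left(-63 \right)} + 9862\right) \left(3102 + 25513\right) = \left(\left(-16\right) \left(-63\right) + 9862\right) \left(3102 + 25513\right) = \left(1008 + 9862\right) 28615 = 10870 \cdot 28615 = 311045050$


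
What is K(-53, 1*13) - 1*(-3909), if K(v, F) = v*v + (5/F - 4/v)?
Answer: 4629019/689 ≈ 6718.5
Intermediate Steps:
K(v, F) = v² - 4/v + 5/F (K(v, F) = v² + (-4/v + 5/F) = v² - 4/v + 5/F)
K(-53, 1*13) - 1*(-3909) = ((-53)² - 4/(-53) + 5/((1*13))) - 1*(-3909) = (2809 - 4*(-1/53) + 5/13) + 3909 = (2809 + 4/53 + 5*(1/13)) + 3909 = (2809 + 4/53 + 5/13) + 3909 = 1935718/689 + 3909 = 4629019/689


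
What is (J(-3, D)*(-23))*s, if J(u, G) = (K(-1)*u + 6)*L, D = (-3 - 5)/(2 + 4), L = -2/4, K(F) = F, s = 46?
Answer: 4761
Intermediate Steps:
L = -1/2 (L = -2*1/4 = -1/2 ≈ -0.50000)
D = -4/3 (D = -8/6 = -8*1/6 = -4/3 ≈ -1.3333)
J(u, G) = -3 + u/2 (J(u, G) = (-u + 6)*(-1/2) = (6 - u)*(-1/2) = -3 + u/2)
(J(-3, D)*(-23))*s = ((-3 + (1/2)*(-3))*(-23))*46 = ((-3 - 3/2)*(-23))*46 = -9/2*(-23)*46 = (207/2)*46 = 4761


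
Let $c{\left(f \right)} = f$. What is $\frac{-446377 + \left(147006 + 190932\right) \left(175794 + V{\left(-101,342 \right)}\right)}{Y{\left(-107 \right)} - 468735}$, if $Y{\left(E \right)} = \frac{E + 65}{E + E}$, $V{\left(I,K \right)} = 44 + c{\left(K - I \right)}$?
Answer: $- \frac{6374161435507}{50154624} \approx -1.2709 \cdot 10^{5}$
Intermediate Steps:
$V{\left(I,K \right)} = 44 + K - I$ ($V{\left(I,K \right)} = 44 - \left(I - K\right) = 44 + K - I$)
$Y{\left(E \right)} = \frac{65 + E}{2 E}$
$\frac{-446377 + \left(147006 + 190932\right) \left(175794 + V{\left(-101,342 \right)}\right)}{Y{\left(-107 \right)} - 468735} = \frac{-446377 + \left(147006 + 190932\right) \left(175794 + \left(44 + 342 - -101\right)\right)}{\frac{65 - 107}{2 \left(-107\right)} - 468735} = \frac{-446377 + 337938 \left(175794 + \left(44 + 342 + 101\right)\right)}{\frac{1}{2} \left(- \frac{1}{107}\right) \left(-42\right) - 468735} = \frac{-446377 + 337938 \left(175794 + 487\right)}{\frac{21}{107} - 468735} = \frac{-446377 + 337938 \cdot 176281}{- \frac{50154624}{107}} = \left(-446377 + 59572048578\right) \left(- \frac{107}{50154624}\right) = 59571602201 \left(- \frac{107}{50154624}\right) = - \frac{6374161435507}{50154624}$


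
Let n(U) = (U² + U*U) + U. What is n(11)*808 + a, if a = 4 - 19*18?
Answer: 204086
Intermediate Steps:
n(U) = U + 2*U² (n(U) = (U² + U²) + U = 2*U² + U = U + 2*U²)
a = -338 (a = 4 - 342 = -338)
n(11)*808 + a = (11*(1 + 2*11))*808 - 338 = (11*(1 + 22))*808 - 338 = (11*23)*808 - 338 = 253*808 - 338 = 204424 - 338 = 204086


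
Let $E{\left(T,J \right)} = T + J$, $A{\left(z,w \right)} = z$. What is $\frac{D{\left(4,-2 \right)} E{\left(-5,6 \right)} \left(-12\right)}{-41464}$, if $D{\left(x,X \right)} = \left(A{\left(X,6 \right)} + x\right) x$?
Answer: $\frac{12}{5183} \approx 0.0023153$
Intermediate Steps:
$E{\left(T,J \right)} = J + T$
$D{\left(x,X \right)} = x \left(X + x\right)$ ($D{\left(x,X \right)} = \left(X + x\right) x = x \left(X + x\right)$)
$\frac{D{\left(4,-2 \right)} E{\left(-5,6 \right)} \left(-12\right)}{-41464} = \frac{4 \left(-2 + 4\right) \left(6 - 5\right) \left(-12\right)}{-41464} = 4 \cdot 2 \cdot 1 \left(-12\right) \left(- \frac{1}{41464}\right) = 8 \cdot 1 \left(-12\right) \left(- \frac{1}{41464}\right) = 8 \left(-12\right) \left(- \frac{1}{41464}\right) = \left(-96\right) \left(- \frac{1}{41464}\right) = \frac{12}{5183}$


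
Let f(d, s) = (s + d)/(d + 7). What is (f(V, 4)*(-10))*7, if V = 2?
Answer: -140/3 ≈ -46.667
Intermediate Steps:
f(d, s) = (d + s)/(7 + d)
(f(V, 4)*(-10))*7 = (((2 + 4)/(7 + 2))*(-10))*7 = ((6/9)*(-10))*7 = (((1/9)*6)*(-10))*7 = ((2/3)*(-10))*7 = -20/3*7 = -140/3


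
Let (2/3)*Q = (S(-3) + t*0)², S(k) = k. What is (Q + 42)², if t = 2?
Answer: 12321/4 ≈ 3080.3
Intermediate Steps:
Q = 27/2 (Q = 3*(-3 + 2*0)²/2 = 3*(-3 + 0)²/2 = (3/2)*(-3)² = (3/2)*9 = 27/2 ≈ 13.500)
(Q + 42)² = (27/2 + 42)² = (111/2)² = 12321/4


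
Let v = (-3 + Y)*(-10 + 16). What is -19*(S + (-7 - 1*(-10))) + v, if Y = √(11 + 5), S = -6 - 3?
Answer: 120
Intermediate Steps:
S = -9
Y = 4 (Y = √16 = 4)
v = 6 (v = (-3 + 4)*(-10 + 16) = 1*6 = 6)
-19*(S + (-7 - 1*(-10))) + v = -19*(-9 + (-7 - 1*(-10))) + 6 = -19*(-9 + (-7 + 10)) + 6 = -19*(-9 + 3) + 6 = -19*(-6) + 6 = 114 + 6 = 120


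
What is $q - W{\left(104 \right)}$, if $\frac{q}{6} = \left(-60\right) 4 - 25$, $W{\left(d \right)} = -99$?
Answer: $-1491$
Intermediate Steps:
$q = -1590$ ($q = 6 \left(\left(-60\right) 4 - 25\right) = 6 \left(-240 - 25\right) = 6 \left(-265\right) = -1590$)
$q - W{\left(104 \right)} = -1590 - -99 = -1590 + 99 = -1491$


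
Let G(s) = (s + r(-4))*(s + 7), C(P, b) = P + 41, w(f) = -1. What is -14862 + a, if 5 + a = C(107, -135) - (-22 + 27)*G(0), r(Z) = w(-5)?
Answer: -14684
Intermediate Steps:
C(P, b) = 41 + P
r(Z) = -1
G(s) = (-1 + s)*(7 + s) (G(s) = (s - 1)*(s + 7) = (-1 + s)*(7 + s))
a = 178 (a = -5 + ((41 + 107) - (-22 + 27)*(-7 + 0² + 6*0)) = -5 + (148 - 5*(-7 + 0 + 0)) = -5 + (148 - 5*(-7)) = -5 + (148 - 1*(-35)) = -5 + (148 + 35) = -5 + 183 = 178)
-14862 + a = -14862 + 178 = -14684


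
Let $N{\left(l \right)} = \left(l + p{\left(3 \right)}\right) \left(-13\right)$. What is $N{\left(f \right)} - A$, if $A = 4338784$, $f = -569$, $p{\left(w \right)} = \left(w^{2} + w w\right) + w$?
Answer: $-4331660$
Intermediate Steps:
$p{\left(w \right)} = w + 2 w^{2}$ ($p{\left(w \right)} = \left(w^{2} + w^{2}\right) + w = 2 w^{2} + w = w + 2 w^{2}$)
$N{\left(l \right)} = -273 - 13 l$ ($N{\left(l \right)} = \left(l + 3 \left(1 + 2 \cdot 3\right)\right) \left(-13\right) = \left(l + 3 \left(1 + 6\right)\right) \left(-13\right) = \left(l + 3 \cdot 7\right) \left(-13\right) = \left(l + 21\right) \left(-13\right) = \left(21 + l\right) \left(-13\right) = -273 - 13 l$)
$N{\left(f \right)} - A = \left(-273 - -7397\right) - 4338784 = \left(-273 + 7397\right) - 4338784 = 7124 - 4338784 = -4331660$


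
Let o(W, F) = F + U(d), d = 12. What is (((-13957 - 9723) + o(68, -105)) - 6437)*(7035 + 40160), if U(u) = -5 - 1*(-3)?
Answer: -1426421680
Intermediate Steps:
U(u) = -2 (U(u) = -5 + 3 = -2)
o(W, F) = -2 + F (o(W, F) = F - 2 = -2 + F)
(((-13957 - 9723) + o(68, -105)) - 6437)*(7035 + 40160) = (((-13957 - 9723) + (-2 - 105)) - 6437)*(7035 + 40160) = ((-23680 - 107) - 6437)*47195 = (-23787 - 6437)*47195 = -30224*47195 = -1426421680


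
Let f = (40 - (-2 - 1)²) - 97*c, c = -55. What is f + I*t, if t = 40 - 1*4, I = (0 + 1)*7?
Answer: 5618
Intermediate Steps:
I = 7 (I = 1*7 = 7)
t = 36 (t = 40 - 4 = 36)
f = 5366 (f = (40 - (-2 - 1)²) - 97*(-55) = (40 - 1*(-3)²) + 5335 = (40 - 1*9) + 5335 = (40 - 9) + 5335 = 31 + 5335 = 5366)
f + I*t = 5366 + 7*36 = 5366 + 252 = 5618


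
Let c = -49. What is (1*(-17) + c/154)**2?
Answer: 145161/484 ≈ 299.92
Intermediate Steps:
(1*(-17) + c/154)**2 = (1*(-17) - 49/154)**2 = (-17 - 49*1/154)**2 = (-17 - 7/22)**2 = (-381/22)**2 = 145161/484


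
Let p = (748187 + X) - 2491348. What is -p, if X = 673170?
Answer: 1069991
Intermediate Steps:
p = -1069991 (p = (748187 + 673170) - 2491348 = 1421357 - 2491348 = -1069991)
-p = -1*(-1069991) = 1069991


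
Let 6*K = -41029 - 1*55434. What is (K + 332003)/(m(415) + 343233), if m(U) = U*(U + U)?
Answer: 1895555/4126098 ≈ 0.45941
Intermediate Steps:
m(U) = 2*U**2 (m(U) = U*(2*U) = 2*U**2)
K = -96463/6 (K = (-41029 - 1*55434)/6 = (-41029 - 55434)/6 = (1/6)*(-96463) = -96463/6 ≈ -16077.)
(K + 332003)/(m(415) + 343233) = (-96463/6 + 332003)/(2*415**2 + 343233) = 1895555/(6*(2*172225 + 343233)) = 1895555/(6*(344450 + 343233)) = (1895555/6)/687683 = (1895555/6)*(1/687683) = 1895555/4126098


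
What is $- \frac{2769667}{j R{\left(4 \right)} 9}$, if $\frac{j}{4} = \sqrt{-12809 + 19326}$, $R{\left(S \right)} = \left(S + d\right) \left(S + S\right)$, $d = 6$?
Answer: $- \frac{2769667 \sqrt{133}}{2681280} \approx -11.913$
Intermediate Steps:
$R{\left(S \right)} = 2 S \left(6 + S\right)$ ($R{\left(S \right)} = \left(S + 6\right) \left(S + S\right) = \left(6 + S\right) 2 S = 2 S \left(6 + S\right)$)
$j = 28 \sqrt{133}$ ($j = 4 \sqrt{-12809 + 19326} = 4 \sqrt{6517} = 4 \cdot 7 \sqrt{133} = 28 \sqrt{133} \approx 322.91$)
$- \frac{2769667}{j R{\left(4 \right)} 9} = - \frac{2769667}{28 \sqrt{133} \cdot 2 \cdot 4 \left(6 + 4\right) 9} = - \frac{2769667}{28 \sqrt{133} \cdot 2 \cdot 4 \cdot 10 \cdot 9} = - \frac{2769667}{28 \sqrt{133} \cdot 80 \cdot 9} = - \frac{2769667}{28 \sqrt{133} \cdot 720} = - \frac{2769667}{20160 \sqrt{133}} = - 2769667 \frac{\sqrt{133}}{2681280} = - \frac{2769667 \sqrt{133}}{2681280}$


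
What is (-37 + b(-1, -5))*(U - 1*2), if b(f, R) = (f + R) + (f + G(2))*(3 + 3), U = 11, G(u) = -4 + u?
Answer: -549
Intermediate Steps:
b(f, R) = -12 + R + 7*f (b(f, R) = (f + R) + (f + (-4 + 2))*(3 + 3) = (R + f) + (f - 2)*6 = (R + f) + (-2 + f)*6 = (R + f) + (-12 + 6*f) = -12 + R + 7*f)
(-37 + b(-1, -5))*(U - 1*2) = (-37 + (-12 - 5 + 7*(-1)))*(11 - 1*2) = (-37 + (-12 - 5 - 7))*(11 - 2) = (-37 - 24)*9 = -61*9 = -549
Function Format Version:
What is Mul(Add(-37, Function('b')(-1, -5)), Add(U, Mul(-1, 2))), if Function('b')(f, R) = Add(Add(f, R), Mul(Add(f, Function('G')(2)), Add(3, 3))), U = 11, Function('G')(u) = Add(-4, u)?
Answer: -549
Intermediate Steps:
Function('b')(f, R) = Add(-12, R, Mul(7, f)) (Function('b')(f, R) = Add(Add(f, R), Mul(Add(f, Add(-4, 2)), Add(3, 3))) = Add(Add(R, f), Mul(Add(f, -2), 6)) = Add(Add(R, f), Mul(Add(-2, f), 6)) = Add(Add(R, f), Add(-12, Mul(6, f))) = Add(-12, R, Mul(7, f)))
Mul(Add(-37, Function('b')(-1, -5)), Add(U, Mul(-1, 2))) = Mul(Add(-37, Add(-12, -5, Mul(7, -1))), Add(11, Mul(-1, 2))) = Mul(Add(-37, Add(-12, -5, -7)), Add(11, -2)) = Mul(Add(-37, -24), 9) = Mul(-61, 9) = -549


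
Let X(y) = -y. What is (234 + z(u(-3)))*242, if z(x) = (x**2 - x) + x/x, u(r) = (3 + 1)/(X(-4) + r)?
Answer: 59774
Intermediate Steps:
u(r) = 4/(4 + r) (u(r) = (3 + 1)/(-1*(-4) + r) = 4/(4 + r))
z(x) = 1 + x**2 - x (z(x) = (x**2 - x) + 1 = 1 + x**2 - x)
(234 + z(u(-3)))*242 = (234 + (1 + (4/(4 - 3))**2 - 4/(4 - 3)))*242 = (234 + (1 + (4/1)**2 - 4/1))*242 = (234 + (1 + (4*1)**2 - 4))*242 = (234 + (1 + 4**2 - 1*4))*242 = (234 + (1 + 16 - 4))*242 = (234 + 13)*242 = 247*242 = 59774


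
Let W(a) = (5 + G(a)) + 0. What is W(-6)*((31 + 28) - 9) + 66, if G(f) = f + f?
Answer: -284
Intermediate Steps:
G(f) = 2*f
W(a) = 5 + 2*a (W(a) = (5 + 2*a) + 0 = 5 + 2*a)
W(-6)*((31 + 28) - 9) + 66 = (5 + 2*(-6))*((31 + 28) - 9) + 66 = (5 - 12)*(59 - 9) + 66 = -7*50 + 66 = -350 + 66 = -284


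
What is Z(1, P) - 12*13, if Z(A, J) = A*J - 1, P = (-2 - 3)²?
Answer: -132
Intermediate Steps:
P = 25 (P = (-5)² = 25)
Z(A, J) = -1 + A*J
Z(1, P) - 12*13 = (-1 + 1*25) - 12*13 = (-1 + 25) - 156 = 24 - 156 = -132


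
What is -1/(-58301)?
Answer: 1/58301 ≈ 1.7152e-5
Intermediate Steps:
-1/(-58301) = -1*(-1/58301) = 1/58301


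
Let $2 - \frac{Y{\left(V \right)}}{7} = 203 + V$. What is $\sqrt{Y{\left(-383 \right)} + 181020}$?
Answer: $\sqrt{182294} \approx 426.96$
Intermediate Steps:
$Y{\left(V \right)} = -1407 - 7 V$ ($Y{\left(V \right)} = 14 - 7 \left(203 + V\right) = 14 - \left(1421 + 7 V\right) = -1407 - 7 V$)
$\sqrt{Y{\left(-383 \right)} + 181020} = \sqrt{\left(-1407 - -2681\right) + 181020} = \sqrt{\left(-1407 + 2681\right) + 181020} = \sqrt{1274 + 181020} = \sqrt{182294}$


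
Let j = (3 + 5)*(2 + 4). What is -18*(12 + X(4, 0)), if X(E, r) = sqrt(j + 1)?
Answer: -342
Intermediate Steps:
j = 48 (j = 8*6 = 48)
X(E, r) = 7 (X(E, r) = sqrt(48 + 1) = sqrt(49) = 7)
-18*(12 + X(4, 0)) = -18*(12 + 7) = -18*19 = -342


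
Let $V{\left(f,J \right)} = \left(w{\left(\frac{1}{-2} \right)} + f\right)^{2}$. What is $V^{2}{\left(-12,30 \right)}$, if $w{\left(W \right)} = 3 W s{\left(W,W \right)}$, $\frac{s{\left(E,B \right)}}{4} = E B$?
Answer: $\frac{531441}{16} \approx 33215.0$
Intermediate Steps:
$s{\left(E,B \right)} = 4 B E$ ($s{\left(E,B \right)} = 4 E B = 4 B E$)
$w{\left(W \right)} = 12 W^{3}$ ($w{\left(W \right)} = 3 W 4 W W = 3 W 4 W^{2} = 12 W^{3}$)
$V{\left(f,J \right)} = \left(- \frac{3}{2} + f\right)^{2}$ ($V{\left(f,J \right)} = \left(12 \left(\frac{1}{-2}\right)^{3} + f\right)^{2} = \left(12 \left(- \frac{1}{2}\right)^{3} + f\right)^{2} = \left(12 \left(- \frac{1}{8}\right) + f\right)^{2} = \left(- \frac{3}{2} + f\right)^{2}$)
$V^{2}{\left(-12,30 \right)} = \left(\frac{\left(-3 + 2 \left(-12\right)\right)^{2}}{4}\right)^{2} = \left(\frac{\left(-3 - 24\right)^{2}}{4}\right)^{2} = \left(\frac{\left(-27\right)^{2}}{4}\right)^{2} = \left(\frac{1}{4} \cdot 729\right)^{2} = \left(\frac{729}{4}\right)^{2} = \frac{531441}{16}$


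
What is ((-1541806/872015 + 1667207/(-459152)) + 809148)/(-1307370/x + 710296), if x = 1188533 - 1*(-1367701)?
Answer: 138024079562389487222097/121162673826108794020720 ≈ 1.1392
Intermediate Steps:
x = 2556234 (x = 1188533 + 1367701 = 2556234)
((-1541806/872015 + 1667207/(-459152)) + 809148)/(-1307370/x + 710296) = ((-1541806/872015 + 1667207/(-459152)) + 809148)/(-1307370/2556234 + 710296) = ((-1541806*1/872015 + 1667207*(-1/459152)) + 809148)/(-1307370*1/2556234 + 710296) = ((-1541806/872015 - 1667207/459152) + 809148)/(-217895/426039 + 710296) = (-2161752820617/400387431280 + 809148)/(302613579649/426039) = (323970527492528823/400387431280)*(426039/302613579649) = 138024079562389487222097/121162673826108794020720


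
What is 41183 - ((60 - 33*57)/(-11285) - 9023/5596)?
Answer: 2600833501619/63150860 ≈ 41184.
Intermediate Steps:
41183 - ((60 - 33*57)/(-11285) - 9023/5596) = 41183 - ((60 - 1881)*(-1/11285) - 9023*1/5596) = 41183 - (-1821*(-1/11285) - 9023/5596) = 41183 - (1821/11285 - 9023/5596) = 41183 - 1*(-91634239/63150860) = 41183 + 91634239/63150860 = 2600833501619/63150860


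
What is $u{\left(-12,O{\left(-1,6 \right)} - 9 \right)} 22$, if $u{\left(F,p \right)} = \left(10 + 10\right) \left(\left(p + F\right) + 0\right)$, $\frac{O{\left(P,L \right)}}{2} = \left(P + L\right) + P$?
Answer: $-5720$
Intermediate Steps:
$O{\left(P,L \right)} = 2 L + 4 P$ ($O{\left(P,L \right)} = 2 \left(\left(P + L\right) + P\right) = 2 \left(\left(L + P\right) + P\right) = 2 \left(L + 2 P\right) = 2 L + 4 P$)
$u{\left(F,p \right)} = 20 F + 20 p$ ($u{\left(F,p \right)} = 20 \left(\left(F + p\right) + 0\right) = 20 \left(F + p\right) = 20 F + 20 p$)
$u{\left(-12,O{\left(-1,6 \right)} - 9 \right)} 22 = \left(20 \left(-12\right) + 20 \left(\left(2 \cdot 6 + 4 \left(-1\right)\right) - 9\right)\right) 22 = \left(-240 + 20 \left(\left(12 - 4\right) - 9\right)\right) 22 = \left(-240 + 20 \left(8 - 9\right)\right) 22 = \left(-240 + 20 \left(-1\right)\right) 22 = \left(-240 - 20\right) 22 = \left(-260\right) 22 = -5720$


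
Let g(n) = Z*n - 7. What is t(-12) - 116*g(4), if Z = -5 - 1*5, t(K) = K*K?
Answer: 5596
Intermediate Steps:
t(K) = K**2
Z = -10 (Z = -5 - 5 = -10)
g(n) = -7 - 10*n (g(n) = -10*n - 7 = -7 - 10*n)
t(-12) - 116*g(4) = (-12)**2 - 116*(-7 - 10*4) = 144 - 116*(-7 - 40) = 144 - 116*(-47) = 144 + 5452 = 5596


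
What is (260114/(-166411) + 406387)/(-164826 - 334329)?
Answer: -67627006943/83064882705 ≈ -0.81415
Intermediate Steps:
(260114/(-166411) + 406387)/(-164826 - 334329) = (260114*(-1/166411) + 406387)/(-499155) = (-260114/166411 + 406387)*(-1/499155) = (67627006943/166411)*(-1/499155) = -67627006943/83064882705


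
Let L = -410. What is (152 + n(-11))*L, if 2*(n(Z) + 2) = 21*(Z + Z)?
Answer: 33210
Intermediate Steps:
n(Z) = -2 + 21*Z (n(Z) = -2 + (21*(Z + Z))/2 = -2 + (21*(2*Z))/2 = -2 + (42*Z)/2 = -2 + 21*Z)
(152 + n(-11))*L = (152 + (-2 + 21*(-11)))*(-410) = (152 + (-2 - 231))*(-410) = (152 - 233)*(-410) = -81*(-410) = 33210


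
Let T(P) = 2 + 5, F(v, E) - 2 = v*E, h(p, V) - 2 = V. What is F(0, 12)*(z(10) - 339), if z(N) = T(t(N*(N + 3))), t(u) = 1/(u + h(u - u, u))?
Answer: -664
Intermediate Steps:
h(p, V) = 2 + V
t(u) = 1/(2 + 2*u) (t(u) = 1/(u + (2 + u)) = 1/(2 + 2*u))
F(v, E) = 2 + E*v (F(v, E) = 2 + v*E = 2 + E*v)
T(P) = 7
z(N) = 7
F(0, 12)*(z(10) - 339) = (2 + 12*0)*(7 - 339) = (2 + 0)*(-332) = 2*(-332) = -664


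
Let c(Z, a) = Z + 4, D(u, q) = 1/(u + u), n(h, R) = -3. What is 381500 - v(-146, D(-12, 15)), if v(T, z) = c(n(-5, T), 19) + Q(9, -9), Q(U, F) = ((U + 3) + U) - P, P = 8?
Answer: 381486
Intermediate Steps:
D(u, q) = 1/(2*u)
Q(U, F) = -5 + 2*U (Q(U, F) = ((U + 3) + U) - 1*8 = ((3 + U) + U) - 8 = (3 + 2*U) - 8 = -5 + 2*U)
c(Z, a) = 4 + Z
v(T, z) = 14 (v(T, z) = (4 - 3) + (-5 + 2*9) = 1 + (-5 + 18) = 1 + 13 = 14)
381500 - v(-146, D(-12, 15)) = 381500 - 1*14 = 381500 - 14 = 381486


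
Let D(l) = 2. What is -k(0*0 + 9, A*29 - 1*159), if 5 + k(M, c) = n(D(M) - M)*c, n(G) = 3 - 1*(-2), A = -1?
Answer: 945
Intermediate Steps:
n(G) = 5 (n(G) = 3 + 2 = 5)
k(M, c) = -5 + 5*c
-k(0*0 + 9, A*29 - 1*159) = -(-5 + 5*(-1*29 - 1*159)) = -(-5 + 5*(-29 - 159)) = -(-5 + 5*(-188)) = -(-5 - 940) = -1*(-945) = 945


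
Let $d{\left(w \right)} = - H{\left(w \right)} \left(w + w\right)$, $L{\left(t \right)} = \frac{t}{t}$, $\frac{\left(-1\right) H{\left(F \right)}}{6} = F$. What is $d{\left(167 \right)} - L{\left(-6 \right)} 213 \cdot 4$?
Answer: $333816$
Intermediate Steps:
$H{\left(F \right)} = - 6 F$
$L{\left(t \right)} = 1$
$d{\left(w \right)} = 12 w^{2}$ ($d{\left(w \right)} = - \left(-6\right) w \left(w + w\right) = 6 w 2 w = 12 w^{2}$)
$d{\left(167 \right)} - L{\left(-6 \right)} 213 \cdot 4 = 12 \cdot 167^{2} - 1 \cdot 213 \cdot 4 = 12 \cdot 27889 - 1 \cdot 852 = 334668 - 852 = 333816$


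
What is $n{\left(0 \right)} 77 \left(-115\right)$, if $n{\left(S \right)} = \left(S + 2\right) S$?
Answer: $0$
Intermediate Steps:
$n{\left(S \right)} = S \left(2 + S\right)$ ($n{\left(S \right)} = \left(2 + S\right) S = S \left(2 + S\right)$)
$n{\left(0 \right)} 77 \left(-115\right) = 0 \left(2 + 0\right) 77 \left(-115\right) = 0 \cdot 2 \cdot 77 \left(-115\right) = 0 \cdot 77 \left(-115\right) = 0 \left(-115\right) = 0$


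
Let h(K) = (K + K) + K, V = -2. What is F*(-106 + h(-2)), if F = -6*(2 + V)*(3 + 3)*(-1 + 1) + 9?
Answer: -1008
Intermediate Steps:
h(K) = 3*K (h(K) = 2*K + K = 3*K)
F = 9 (F = -6*(2 - 2)*(3 + 3)*(-1 + 1) + 9 = -0*6*0 + 9 = -0*0 + 9 = -6*0 + 9 = 0 + 9 = 9)
F*(-106 + h(-2)) = 9*(-106 + 3*(-2)) = 9*(-106 - 6) = 9*(-112) = -1008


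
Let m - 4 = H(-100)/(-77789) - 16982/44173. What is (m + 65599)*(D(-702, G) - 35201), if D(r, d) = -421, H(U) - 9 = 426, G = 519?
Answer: -8029980692058016836/3436173497 ≈ -2.3369e+9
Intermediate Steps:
H(U) = 435 (H(U) = 9 + 426 = 435)
m = 12404465935/3436173497 (m = 4 + (435/(-77789) - 16982/44173) = 4 + (435*(-1/77789) - 16982*1/44173) = 4 + (-435/77789 - 16982/44173) = 4 - 1340228053/3436173497 = 12404465935/3436173497 ≈ 3.6100)
(m + 65599)*(D(-702, G) - 35201) = (12404465935/3436173497 + 65599)*(-421 - 35201) = (225421949695638/3436173497)*(-35622) = -8029980692058016836/3436173497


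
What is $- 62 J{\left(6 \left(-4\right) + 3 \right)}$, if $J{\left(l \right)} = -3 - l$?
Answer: $-1116$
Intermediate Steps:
$- 62 J{\left(6 \left(-4\right) + 3 \right)} = - 62 \left(-3 - \left(6 \left(-4\right) + 3\right)\right) = - 62 \left(-3 - \left(-24 + 3\right)\right) = - 62 \left(-3 - -21\right) = - 62 \left(-3 + 21\right) = \left(-62\right) 18 = -1116$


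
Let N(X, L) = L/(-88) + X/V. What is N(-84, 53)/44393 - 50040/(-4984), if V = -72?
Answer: 73307141587/7301405496 ≈ 10.040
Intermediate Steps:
N(X, L) = -X/72 - L/88 (N(X, L) = L/(-88) + X/(-72) = L*(-1/88) + X*(-1/72) = -L/88 - X/72 = -X/72 - L/88)
N(-84, 53)/44393 - 50040/(-4984) = (-1/72*(-84) - 1/88*53)/44393 - 50040/(-4984) = (7/6 - 53/88)*(1/44393) - 50040*(-1/4984) = (149/264)*(1/44393) + 6255/623 = 149/11719752 + 6255/623 = 73307141587/7301405496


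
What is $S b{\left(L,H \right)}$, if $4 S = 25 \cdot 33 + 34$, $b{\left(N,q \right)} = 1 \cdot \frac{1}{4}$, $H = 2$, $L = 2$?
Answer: $\frac{859}{16} \approx 53.688$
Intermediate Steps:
$b{\left(N,q \right)} = \frac{1}{4}$ ($b{\left(N,q \right)} = 1 \cdot \frac{1}{4} = \frac{1}{4}$)
$S = \frac{859}{4}$ ($S = \frac{25 \cdot 33 + 34}{4} = \frac{825 + 34}{4} = \frac{1}{4} \cdot 859 = \frac{859}{4} \approx 214.75$)
$S b{\left(L,H \right)} = \frac{859}{4} \cdot \frac{1}{4} = \frac{859}{16}$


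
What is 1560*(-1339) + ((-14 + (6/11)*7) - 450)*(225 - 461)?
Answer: -21782608/11 ≈ -1.9802e+6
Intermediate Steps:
1560*(-1339) + ((-14 + (6/11)*7) - 450)*(225 - 461) = -2088840 + ((-14 + (6*(1/11))*7) - 450)*(-236) = -2088840 + ((-14 + (6/11)*7) - 450)*(-236) = -2088840 + ((-14 + 42/11) - 450)*(-236) = -2088840 + (-112/11 - 450)*(-236) = -2088840 - 5062/11*(-236) = -2088840 + 1194632/11 = -21782608/11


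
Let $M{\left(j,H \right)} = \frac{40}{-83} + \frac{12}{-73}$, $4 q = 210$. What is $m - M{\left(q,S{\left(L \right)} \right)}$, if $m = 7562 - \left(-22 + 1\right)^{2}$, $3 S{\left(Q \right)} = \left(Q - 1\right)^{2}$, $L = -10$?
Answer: $\frac{43150055}{6059} \approx 7121.6$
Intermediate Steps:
$q = \frac{105}{2}$ ($q = \frac{1}{4} \cdot 210 = \frac{105}{2} \approx 52.5$)
$S{\left(Q \right)} = \frac{\left(-1 + Q\right)^{2}}{3}$ ($S{\left(Q \right)} = \frac{\left(Q - 1\right)^{2}}{3} = \frac{\left(-1 + Q\right)^{2}}{3}$)
$M{\left(j,H \right)} = - \frac{3916}{6059}$ ($M{\left(j,H \right)} = 40 \left(- \frac{1}{83}\right) + 12 \left(- \frac{1}{73}\right) = - \frac{40}{83} - \frac{12}{73} = - \frac{3916}{6059}$)
$m = 7121$ ($m = 7562 - \left(-21\right)^{2} = 7562 - 441 = 7121$)
$m - M{\left(q,S{\left(L \right)} \right)} = 7121 - - \frac{3916}{6059} = 7121 + \frac{3916}{6059} = \frac{43150055}{6059}$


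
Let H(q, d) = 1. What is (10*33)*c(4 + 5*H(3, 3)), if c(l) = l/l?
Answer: 330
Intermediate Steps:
c(l) = 1
(10*33)*c(4 + 5*H(3, 3)) = (10*33)*1 = 330*1 = 330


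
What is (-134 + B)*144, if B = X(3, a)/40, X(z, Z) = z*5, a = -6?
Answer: -19242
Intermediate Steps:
X(z, Z) = 5*z
B = 3/8 (B = (5*3)/40 = 15*(1/40) = 3/8 ≈ 0.37500)
(-134 + B)*144 = (-134 + 3/8)*144 = -1069/8*144 = -19242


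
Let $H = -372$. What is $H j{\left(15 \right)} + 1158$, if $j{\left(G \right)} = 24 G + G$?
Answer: $-138342$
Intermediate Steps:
$j{\left(G \right)} = 25 G$
$H j{\left(15 \right)} + 1158 = - 372 \cdot 25 \cdot 15 + 1158 = \left(-372\right) 375 + 1158 = -139500 + 1158 = -138342$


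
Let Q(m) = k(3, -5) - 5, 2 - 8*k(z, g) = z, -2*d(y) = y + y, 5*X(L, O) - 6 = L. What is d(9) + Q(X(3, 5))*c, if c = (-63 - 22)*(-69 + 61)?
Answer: -3494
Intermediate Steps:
X(L, O) = 6/5 + L/5
d(y) = -y (d(y) = -(y + y)/2 = -y)
k(z, g) = ¼ - z/8
Q(m) = -41/8 (Q(m) = (¼ - ⅛*3) - 5 = (¼ - 3/8) - 5 = -⅛ - 5 = -41/8)
c = 680 (c = -85*(-8) = 680)
d(9) + Q(X(3, 5))*c = -1*9 - 41/8*680 = -9 - 3485 = -3494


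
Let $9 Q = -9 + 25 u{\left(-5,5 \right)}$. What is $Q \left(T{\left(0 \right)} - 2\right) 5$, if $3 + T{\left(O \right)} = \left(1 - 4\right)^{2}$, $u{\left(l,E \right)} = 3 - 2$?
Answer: $\frac{320}{9} \approx 35.556$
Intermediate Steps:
$u{\left(l,E \right)} = 1$
$T{\left(O \right)} = 6$ ($T{\left(O \right)} = -3 + \left(1 - 4\right)^{2} = -3 + \left(-3\right)^{2} = -3 + 9 = 6$)
$Q = \frac{16}{9}$ ($Q = \frac{-9 + 25 \cdot 1}{9} = \frac{-9 + 25}{9} = \frac{1}{9} \cdot 16 = \frac{16}{9} \approx 1.7778$)
$Q \left(T{\left(0 \right)} - 2\right) 5 = \frac{16 \left(6 - 2\right) 5}{9} = \frac{16 \cdot 4 \cdot 5}{9} = \frac{16}{9} \cdot 20 = \frac{320}{9}$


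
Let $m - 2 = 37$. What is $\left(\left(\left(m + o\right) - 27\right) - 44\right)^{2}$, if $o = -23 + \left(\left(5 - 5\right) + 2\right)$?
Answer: $2809$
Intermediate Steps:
$m = 39$ ($m = 2 + 37 = 39$)
$o = -21$ ($o = -23 + \left(0 + 2\right) = -23 + 2 = -21$)
$\left(\left(\left(m + o\right) - 27\right) - 44\right)^{2} = \left(\left(\left(39 - 21\right) - 27\right) - 44\right)^{2} = \left(\left(18 - 27\right) - 44\right)^{2} = \left(-9 - 44\right)^{2} = \left(-53\right)^{2} = 2809$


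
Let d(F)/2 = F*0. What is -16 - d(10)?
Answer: -16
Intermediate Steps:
d(F) = 0 (d(F) = 2*(F*0) = 2*0 = 0)
-16 - d(10) = -16 - 1*0 = -16 + 0 = -16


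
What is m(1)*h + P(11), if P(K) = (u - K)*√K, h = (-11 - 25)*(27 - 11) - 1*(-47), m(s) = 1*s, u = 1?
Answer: -529 - 10*√11 ≈ -562.17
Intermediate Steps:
m(s) = s
h = -529 (h = -36*16 + 47 = -576 + 47 = -529)
P(K) = √K*(1 - K) (P(K) = (1 - K)*√K = √K*(1 - K))
m(1)*h + P(11) = 1*(-529) + √11*(1 - 1*11) = -529 + √11*(1 - 11) = -529 + √11*(-10) = -529 - 10*√11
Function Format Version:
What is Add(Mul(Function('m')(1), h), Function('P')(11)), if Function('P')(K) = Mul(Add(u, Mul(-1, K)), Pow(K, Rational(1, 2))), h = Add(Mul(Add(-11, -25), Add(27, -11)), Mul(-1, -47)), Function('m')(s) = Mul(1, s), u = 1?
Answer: Add(-529, Mul(-10, Pow(11, Rational(1, 2)))) ≈ -562.17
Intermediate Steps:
Function('m')(s) = s
h = -529 (h = Add(Mul(-36, 16), 47) = Add(-576, 47) = -529)
Function('P')(K) = Mul(Pow(K, Rational(1, 2)), Add(1, Mul(-1, K))) (Function('P')(K) = Mul(Add(1, Mul(-1, K)), Pow(K, Rational(1, 2))) = Mul(Pow(K, Rational(1, 2)), Add(1, Mul(-1, K))))
Add(Mul(Function('m')(1), h), Function('P')(11)) = Add(Mul(1, -529), Mul(Pow(11, Rational(1, 2)), Add(1, Mul(-1, 11)))) = Add(-529, Mul(Pow(11, Rational(1, 2)), Add(1, -11))) = Add(-529, Mul(Pow(11, Rational(1, 2)), -10)) = Add(-529, Mul(-10, Pow(11, Rational(1, 2))))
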